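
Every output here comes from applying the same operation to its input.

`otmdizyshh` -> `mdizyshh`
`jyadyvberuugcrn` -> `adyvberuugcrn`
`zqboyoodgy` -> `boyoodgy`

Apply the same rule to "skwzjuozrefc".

In each case the input is transformed by: delete the first 2 characters.
Applying that to "skwzjuozrefc" gives "wzjuozrefc".

wzjuozrefc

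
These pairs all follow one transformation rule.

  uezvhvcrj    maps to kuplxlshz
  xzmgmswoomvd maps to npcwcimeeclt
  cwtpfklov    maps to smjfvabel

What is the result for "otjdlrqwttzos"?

ejztbhgmjjpei

In each case the input is transformed by: shift every letter 10 places backward in the alphabet (wrapping around).
Applying that to "otjdlrqwttzos" gives "ejztbhgmjjpei".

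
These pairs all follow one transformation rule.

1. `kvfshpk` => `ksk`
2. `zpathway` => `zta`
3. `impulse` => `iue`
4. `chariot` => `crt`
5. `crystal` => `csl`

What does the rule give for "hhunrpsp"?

hns

In each case the input is transformed by: keep one character in every 3, starting at position 1 (positions 1st, 4th, 7th, ...).
Applying that to "hhunrpsp" gives "hns".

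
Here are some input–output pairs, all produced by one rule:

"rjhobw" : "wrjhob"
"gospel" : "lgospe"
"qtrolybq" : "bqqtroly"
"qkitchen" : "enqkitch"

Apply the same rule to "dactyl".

ldacty

Each output is the input with this applied: swap the front and back halves of the string, then move the first 2 characters to the end (rotate left by 2).
Applying both steps to "dactyl": "tyldac", then "ldacty".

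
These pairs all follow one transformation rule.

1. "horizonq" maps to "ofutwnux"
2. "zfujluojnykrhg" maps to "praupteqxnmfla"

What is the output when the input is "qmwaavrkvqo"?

The pattern: move the first 3 characters to the end (rotate left by 3), then shift every letter 6 places forward in the alphabet (wrapping around).
On "qmwaavrkvqo" that produces "ggbxqbwuwsc".

ggbxqbwuwsc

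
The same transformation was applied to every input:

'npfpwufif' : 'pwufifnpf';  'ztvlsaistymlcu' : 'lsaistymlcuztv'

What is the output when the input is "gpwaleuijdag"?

The pattern: move the first 3 characters to the end (rotate left by 3).
Doing the same to "gpwaleuijdag": "aleuijdaggpw".

aleuijdaggpw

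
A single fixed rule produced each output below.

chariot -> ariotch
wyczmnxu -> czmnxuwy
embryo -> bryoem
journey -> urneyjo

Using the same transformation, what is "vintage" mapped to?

In each case the input is transformed by: move the first 2 characters to the end (rotate left by 2).
Doing the same to "vintage": "ntagevi".

ntagevi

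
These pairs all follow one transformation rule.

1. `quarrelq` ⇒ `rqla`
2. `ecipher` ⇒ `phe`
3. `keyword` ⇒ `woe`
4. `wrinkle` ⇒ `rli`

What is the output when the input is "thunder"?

Each output is the input with this applied: sort the characters into reverse alphabetical order, then keep every other character starting from the second (positions 2nd, 4th, 6th, ...).
"thunder" → "utrnhed" → "tne".

tne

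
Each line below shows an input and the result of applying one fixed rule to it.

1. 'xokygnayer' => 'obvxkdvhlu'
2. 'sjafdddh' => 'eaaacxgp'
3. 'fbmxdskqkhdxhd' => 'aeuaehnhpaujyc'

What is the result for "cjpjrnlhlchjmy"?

vjgezieikogmgz

The transformation: reverse the string, then shift every letter 3 places backward in the alphabet (wrapping around).
Working it through for "cjpjrnlhlchjmy": intermediate "ymjhclhlnrjpjc", final "vjgezieikogmgz".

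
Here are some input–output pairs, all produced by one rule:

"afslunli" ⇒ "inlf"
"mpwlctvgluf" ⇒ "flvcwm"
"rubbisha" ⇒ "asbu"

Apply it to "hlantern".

Rule — reverse the string, then keep every other character starting from the first (positions 1st, 3rd, 5th, ...).
Applying both steps to "hlantern": "nretnalh", then "nenl".
(Check on "rubbisha": → "ahsibbur" → "asbu" ✓)

nenl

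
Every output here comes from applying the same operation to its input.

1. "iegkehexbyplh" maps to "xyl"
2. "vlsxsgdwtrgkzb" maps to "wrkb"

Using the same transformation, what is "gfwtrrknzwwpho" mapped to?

In each case the input is transformed by: keep every other character starting from the second (positions 2nd, 4th, 6th, ...), then delete the first 3 characters.
For "gfwtrrknzwwpho", step one produces "ftrnwpo"; step two turns that into "nwpo".

nwpo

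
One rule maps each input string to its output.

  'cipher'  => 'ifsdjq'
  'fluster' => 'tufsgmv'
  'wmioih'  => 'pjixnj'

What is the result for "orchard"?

Looking at the pairs, the operation is to shift every letter 1 place forward in the alphabet (wrapping around), then move the first 3 characters to the end (rotate left by 3).
"orchard" → "psdibse" → "ibsepsd".

ibsepsd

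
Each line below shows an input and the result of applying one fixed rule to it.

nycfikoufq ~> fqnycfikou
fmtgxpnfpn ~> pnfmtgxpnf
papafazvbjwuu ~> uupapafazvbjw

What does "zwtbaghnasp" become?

spzwtbaghna

The rule is to move the last 2 characters to the front (rotate right by 2).
Doing the same to "zwtbaghnasp": "spzwtbaghna".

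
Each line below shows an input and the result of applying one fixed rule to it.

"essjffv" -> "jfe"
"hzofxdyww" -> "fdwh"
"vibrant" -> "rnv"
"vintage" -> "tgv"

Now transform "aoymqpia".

In each case the input is transformed by: move the first 2 characters to the end (rotate left by 2), then keep every other character starting from the second (positions 2nd, 4th, 6th, ...).
On "aoymqpia" that produces "mpao".
(Check on "vintage": → "ntagevi" → "tgv" ✓)

mpao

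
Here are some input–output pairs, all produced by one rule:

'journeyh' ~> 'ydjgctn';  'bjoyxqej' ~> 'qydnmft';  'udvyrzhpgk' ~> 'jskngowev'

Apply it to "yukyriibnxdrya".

The pattern: shift every letter 11 places backward in the alphabet (wrapping around), then delete the last character.
On "yukyriibnxdrya" that produces "njzngxxqcmsgn".

njzngxxqcmsgn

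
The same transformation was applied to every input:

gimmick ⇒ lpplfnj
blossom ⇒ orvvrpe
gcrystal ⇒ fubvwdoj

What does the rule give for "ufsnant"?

ivqdqwx

What's happening: shift every letter 3 places forward in the alphabet (wrapping around), then move the first character to the end.
"ufsnant" → "ivqdqwx".
(Check on "blossom": → "eorvvrp" → "orvvrpe" ✓)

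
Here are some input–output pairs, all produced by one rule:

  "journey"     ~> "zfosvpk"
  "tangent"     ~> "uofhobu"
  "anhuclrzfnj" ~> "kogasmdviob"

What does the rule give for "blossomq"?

Each output is the input with this applied: shift every letter 1 place forward in the alphabet (wrapping around), then reverse the string.
"blossomq" → "cmpttpnr" → "rnpttpmc".

rnpttpmc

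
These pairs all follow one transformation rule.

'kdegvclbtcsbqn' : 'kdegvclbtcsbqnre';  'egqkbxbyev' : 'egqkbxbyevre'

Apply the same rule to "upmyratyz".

Rule — append "re".
So "upmyratyz" becomes "upmyratyzre".

upmyratyzre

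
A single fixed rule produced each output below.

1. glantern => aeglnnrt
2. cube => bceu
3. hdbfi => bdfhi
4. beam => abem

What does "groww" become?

The rule is to sort the characters into alphabetical order.
For "groww" the result is "gorww".

gorww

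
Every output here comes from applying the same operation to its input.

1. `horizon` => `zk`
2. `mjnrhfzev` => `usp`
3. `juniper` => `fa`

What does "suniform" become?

The pattern: shift every letter 11 places forward in the alphabet (wrapping around), then keep one character in every 3, starting at position 2 (positions 2nd, 5th, 8th, ...).
Starting from "suniform": after the first operation, "dfytqzcx"; after the second, "fqx".

fqx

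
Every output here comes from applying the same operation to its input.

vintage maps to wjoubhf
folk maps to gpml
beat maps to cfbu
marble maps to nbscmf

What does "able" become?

What's happening: shift every letter 1 place forward in the alphabet (wrapping around).
Applying that to "able" gives "bcmf".

bcmf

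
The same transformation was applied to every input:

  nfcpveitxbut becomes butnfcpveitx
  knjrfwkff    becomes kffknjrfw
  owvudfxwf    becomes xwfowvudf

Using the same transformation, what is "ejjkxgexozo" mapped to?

ozoejjkxgex

Looking at the pairs, the operation is to move the last 3 characters to the front (rotate right by 3).
For "ejjkxgexozo" the result is "ozoejjkxgex".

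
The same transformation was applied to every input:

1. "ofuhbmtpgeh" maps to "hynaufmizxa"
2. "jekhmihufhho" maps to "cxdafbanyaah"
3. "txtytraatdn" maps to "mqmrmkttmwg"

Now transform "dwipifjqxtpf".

Rule — shift every letter 7 places backward in the alphabet (wrapping around).
Doing the same to "dwipifjqxtpf": "wpbibycjqmiy".

wpbibycjqmiy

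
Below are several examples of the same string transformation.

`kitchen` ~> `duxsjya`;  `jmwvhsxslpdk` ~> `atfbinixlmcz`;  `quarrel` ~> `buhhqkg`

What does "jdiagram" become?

cqhwqytz

Each output is the input with this applied: shift every letter 10 places backward in the alphabet (wrapping around), then reverse the string.
"jdiagram" → "ztyqwhqc" → "cqhwqytz".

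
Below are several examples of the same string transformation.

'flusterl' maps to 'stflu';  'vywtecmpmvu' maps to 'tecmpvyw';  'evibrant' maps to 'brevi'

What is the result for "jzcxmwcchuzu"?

The pattern: delete the last 3 characters, then move the first 3 characters to the end (rotate left by 3).
Applying both steps to "jzcxmwcchuzu": "jzcxmwcch", then "xmwcchjzc".

xmwcchjzc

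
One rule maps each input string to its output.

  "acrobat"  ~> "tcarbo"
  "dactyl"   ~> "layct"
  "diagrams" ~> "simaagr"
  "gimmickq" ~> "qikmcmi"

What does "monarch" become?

Looking at the pairs, the operation is to take characters alternately from the front and the back (1st, last, 2nd, 2nd-last, ...), then delete the first character.
On "monarch": the first step gives "mhocnra", and the second then gives "hocnra".

hocnra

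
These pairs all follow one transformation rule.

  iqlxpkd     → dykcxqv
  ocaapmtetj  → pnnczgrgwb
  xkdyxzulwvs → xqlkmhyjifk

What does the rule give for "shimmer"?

uvzzref

Rule — move the first character to the end, then shift every letter 13 places forward in the alphabet (wrapping around) — i.e. ROT13.
Starting from "shimmer": after the first operation, "himmers"; after the second, "uvzzref".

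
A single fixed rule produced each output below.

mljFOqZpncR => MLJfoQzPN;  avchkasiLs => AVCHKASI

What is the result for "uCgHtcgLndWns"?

UcGhTCGlNDw

In each case the input is transformed by: flip the case of every letter, then delete the last 2 characters.
On "uCgHtcgLndWns" that produces "UcGhTCGlNDw".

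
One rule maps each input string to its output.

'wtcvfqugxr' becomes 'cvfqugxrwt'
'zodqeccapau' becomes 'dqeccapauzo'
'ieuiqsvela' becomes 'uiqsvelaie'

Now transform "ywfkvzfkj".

Looking at the pairs, the operation is to move the first 2 characters to the end (rotate left by 2).
On "ywfkvzfkj" that produces "fkvzfkjyw".

fkvzfkjyw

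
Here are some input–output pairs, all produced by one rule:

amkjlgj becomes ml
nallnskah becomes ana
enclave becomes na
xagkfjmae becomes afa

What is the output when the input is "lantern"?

ae

In each case the input is transformed by: keep one character in every 3, starting at position 2 (positions 2nd, 5th, 8th, ...).
On "lantern" that produces "ae".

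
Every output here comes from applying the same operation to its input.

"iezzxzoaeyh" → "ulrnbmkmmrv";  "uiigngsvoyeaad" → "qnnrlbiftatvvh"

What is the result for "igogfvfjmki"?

The pattern: reverse the string, then shift every letter 13 places forward in the alphabet (wrapping around) — i.e. ROT13.
For "igogfvfjmki", step one produces "ikmjfvfgogi"; step two turns that into "vxzwsistbtv".

vxzwsistbtv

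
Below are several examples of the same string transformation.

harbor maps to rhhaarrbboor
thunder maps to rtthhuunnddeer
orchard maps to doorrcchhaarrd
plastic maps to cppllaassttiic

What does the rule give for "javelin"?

njjaavveelliin

Each output is the input with this applied: double every character, then move the last character to the front.
On "javelin": the first step gives "jjaavveelliinn", and the second then gives "njjaavveelliin".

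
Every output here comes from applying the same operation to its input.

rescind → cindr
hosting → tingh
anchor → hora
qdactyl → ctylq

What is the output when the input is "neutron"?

tronn

The pattern: move the first 3 characters to the end (rotate left by 3), then delete the last 2 characters.
Doing the same to "neutron": "tronn".
(Check on "rescind": → "cindres" → "cindr" ✓)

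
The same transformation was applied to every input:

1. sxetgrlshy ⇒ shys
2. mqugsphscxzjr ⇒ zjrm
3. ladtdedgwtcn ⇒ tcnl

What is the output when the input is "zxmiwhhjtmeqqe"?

Looking at the pairs, the operation is to move the last 3 characters to the front (rotate right by 3), then keep only the first 4 characters.
Applying both steps to "zxmiwhhjtmeqqe": "qqezxmiwhhjtme", then "qqez".

qqez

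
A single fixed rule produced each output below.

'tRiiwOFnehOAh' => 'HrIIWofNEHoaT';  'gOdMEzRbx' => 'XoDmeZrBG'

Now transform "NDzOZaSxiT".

The pattern: swap the first and last characters, then flip the case of every letter.
Starting from "NDzOZaSxiT": after the first operation, "TDzOZaSxiN"; after the second, "tdZozAsXIn".

tdZozAsXIn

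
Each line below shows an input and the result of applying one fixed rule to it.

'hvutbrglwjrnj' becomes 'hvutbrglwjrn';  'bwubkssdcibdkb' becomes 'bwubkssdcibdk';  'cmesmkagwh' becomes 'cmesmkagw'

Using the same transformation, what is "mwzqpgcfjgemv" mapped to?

Looking at the pairs, the operation is to delete the last character.
So "mwzqpgcfjgemv" becomes "mwzqpgcfjgem".

mwzqpgcfjgem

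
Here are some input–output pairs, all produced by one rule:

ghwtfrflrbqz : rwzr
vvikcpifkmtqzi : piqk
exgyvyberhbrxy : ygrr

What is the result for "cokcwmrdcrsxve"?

The pattern: keep one character in every 3, starting at position 3 (positions 3rd, 6th, 9th, ...), then swap each adjacent pair of characters (1↔2, 3↔4, ...).
"cokcwmrdcrsxve" → "kmcx" → "mkxc".

mkxc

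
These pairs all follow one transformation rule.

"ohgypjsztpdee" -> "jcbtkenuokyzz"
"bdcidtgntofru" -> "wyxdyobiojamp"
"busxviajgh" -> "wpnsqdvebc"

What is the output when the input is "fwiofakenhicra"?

What's happening: shift every letter 5 places backward in the alphabet (wrapping around).
So "fwiofakenhicra" becomes "ardjavfzicdxmv".

ardjavfzicdxmv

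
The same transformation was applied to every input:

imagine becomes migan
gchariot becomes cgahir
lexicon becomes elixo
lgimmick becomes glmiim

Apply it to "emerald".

merel

The rule is to swap each adjacent pair of characters (1↔2, 3↔4, ...), then delete the last 2 characters.
For "emerald", step one produces "merelad"; step two turns that into "merel".
(Check on "lexicon": → "elixocn" → "elixo" ✓)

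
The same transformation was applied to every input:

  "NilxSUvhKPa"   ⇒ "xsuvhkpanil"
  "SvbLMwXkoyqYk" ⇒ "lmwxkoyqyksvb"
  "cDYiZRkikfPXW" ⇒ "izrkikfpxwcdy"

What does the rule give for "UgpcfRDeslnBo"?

cfrdeslnbougp

Each output is the input with this applied: move the first 3 characters to the end (rotate left by 3), then convert every letter to lowercase.
For "UgpcfRDeslnBo", step one produces "cfRDeslnBoUgp"; step two turns that into "cfrdeslnbougp".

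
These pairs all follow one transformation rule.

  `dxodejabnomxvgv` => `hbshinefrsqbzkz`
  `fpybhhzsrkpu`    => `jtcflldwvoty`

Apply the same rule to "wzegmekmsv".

adikqioqwz

The pattern: shift every letter 4 places forward in the alphabet (wrapping around).
Applying that to "wzegmekmsv" gives "adikqioqwz".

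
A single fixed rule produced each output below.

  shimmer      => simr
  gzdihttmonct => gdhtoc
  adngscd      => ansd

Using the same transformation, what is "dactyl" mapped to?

Looking at the pairs, the operation is to keep every other character starting from the first (positions 1st, 3rd, 5th, ...).
Applying that to "dactyl" gives "dcy".

dcy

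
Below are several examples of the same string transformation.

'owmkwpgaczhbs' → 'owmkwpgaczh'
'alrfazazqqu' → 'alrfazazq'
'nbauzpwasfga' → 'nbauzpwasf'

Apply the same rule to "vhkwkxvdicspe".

vhkwkxvdics

What's happening: delete the last 2 characters.
Applying that to "vhkwkxvdicspe" gives "vhkwkxvdics".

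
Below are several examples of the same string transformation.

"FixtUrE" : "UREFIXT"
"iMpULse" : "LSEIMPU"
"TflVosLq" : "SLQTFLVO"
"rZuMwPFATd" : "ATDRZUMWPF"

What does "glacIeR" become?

The rule is to move the last 3 characters to the front (rotate right by 3), then convert every letter to uppercase.
For "glacIeR", step one produces "IeRglac"; step two turns that into "IERGLAC".

IERGLAC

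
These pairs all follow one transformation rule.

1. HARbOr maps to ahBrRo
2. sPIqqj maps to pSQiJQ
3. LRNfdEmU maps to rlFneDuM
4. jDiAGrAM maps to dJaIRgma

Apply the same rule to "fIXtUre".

iFTxRuE

The pattern: flip the case of every letter, then swap each adjacent pair of characters (1↔2, 3↔4, ...).
So "fIXtUre" becomes "iFTxRuE".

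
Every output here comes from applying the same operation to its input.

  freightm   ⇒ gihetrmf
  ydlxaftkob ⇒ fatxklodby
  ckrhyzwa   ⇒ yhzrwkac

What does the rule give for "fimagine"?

Each output is the input with this applied: swap the front and back halves of the string, then take characters alternately from the front and the back (1st, last, 2nd, 2nd-last, ...).
Working it through for "fimagine": intermediate "ginefima", final "gaimnief".
(Check on "ydlxaftkob": → "ftkobydlxa" → "fatxklodby" ✓)

gaimnief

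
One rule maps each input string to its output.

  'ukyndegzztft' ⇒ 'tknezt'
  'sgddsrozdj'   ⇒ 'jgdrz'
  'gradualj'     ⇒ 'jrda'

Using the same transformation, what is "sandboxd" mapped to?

dado

The rule is to move the last character to the front, then keep every other character starting from the first (positions 1st, 3rd, 5th, ...).
Starting from "sandboxd": after the first operation, "dsandbox"; after the second, "dado".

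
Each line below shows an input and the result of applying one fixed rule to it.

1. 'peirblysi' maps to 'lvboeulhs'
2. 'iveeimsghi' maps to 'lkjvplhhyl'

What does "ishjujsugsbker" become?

What's happening: shift every letter 3 places forward in the alphabet (wrapping around), then reverse the string.
Starting from "ishjujsugsbker": after the first operation, "lvkmxmvxjvenhu"; after the second, "uhnevjxvmxmkvl".

uhnevjxvmxmkvl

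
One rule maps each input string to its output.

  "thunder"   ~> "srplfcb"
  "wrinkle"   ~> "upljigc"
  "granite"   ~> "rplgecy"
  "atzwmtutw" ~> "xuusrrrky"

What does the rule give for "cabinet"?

rlgcazy

The pattern: sort the characters into reverse alphabetical order, then shift every letter 2 places backward in the alphabet (wrapping around).
Applying both steps to "cabinet": "tniecba", then "rlgcazy".
(Check on "granite": → "trnigea" → "rplgecy" ✓)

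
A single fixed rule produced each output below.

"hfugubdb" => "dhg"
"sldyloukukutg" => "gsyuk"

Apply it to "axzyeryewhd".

Rule — keep one character in every 3, starting at position 1 (positions 1st, 4th, 7th, ...), then move the last character to the front.
For "axzyeryewhd", step one produces "ayyh"; step two turns that into "hayy".

hayy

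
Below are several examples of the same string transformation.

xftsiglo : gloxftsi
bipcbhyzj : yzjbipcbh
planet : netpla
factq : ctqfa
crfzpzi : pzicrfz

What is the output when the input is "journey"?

neyjour

The pattern: move the last 3 characters to the front (rotate right by 3).
On "journey" that produces "neyjour".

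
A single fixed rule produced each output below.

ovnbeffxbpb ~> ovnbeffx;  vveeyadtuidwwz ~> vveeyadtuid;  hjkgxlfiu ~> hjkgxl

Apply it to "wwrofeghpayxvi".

In each case the input is transformed by: delete the last 3 characters.
"wwrofeghpayxvi" → "wwrofeghpay".

wwrofeghpay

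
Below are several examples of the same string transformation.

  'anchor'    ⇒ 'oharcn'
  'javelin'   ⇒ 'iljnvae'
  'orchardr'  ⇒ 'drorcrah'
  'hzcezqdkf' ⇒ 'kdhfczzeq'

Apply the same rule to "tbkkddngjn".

The pattern: move the last 3 characters to the front (rotate right by 3), then swap each adjacent pair of characters (1↔2, 3↔4, ...).
Applying both steps to "tbkkddngjn": "gjntbkkddn", then "jgtnkbdknd".

jgtnkbdknd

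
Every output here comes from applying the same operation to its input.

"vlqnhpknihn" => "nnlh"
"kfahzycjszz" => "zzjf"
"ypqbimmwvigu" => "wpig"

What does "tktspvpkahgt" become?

Looking at the pairs, the operation is to keep one character in every 3, starting at position 2 (positions 2nd, 5th, 8th, ...), then sort the characters into reverse alphabetical order.
Applying both steps to "tktspvpkahgt": "kpkg", then "pkkg".

pkkg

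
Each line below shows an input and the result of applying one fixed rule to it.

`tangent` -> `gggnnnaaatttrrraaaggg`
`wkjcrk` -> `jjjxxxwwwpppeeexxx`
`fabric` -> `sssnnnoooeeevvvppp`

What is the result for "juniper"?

wwwhhhaaavvvcccrrreee

Rule — repeat every character 3 times, then shift every letter 13 places forward in the alphabet (wrapping around) — i.e. ROT13.
So "juniper" becomes "wwwhhhaaavvvcccrrreee".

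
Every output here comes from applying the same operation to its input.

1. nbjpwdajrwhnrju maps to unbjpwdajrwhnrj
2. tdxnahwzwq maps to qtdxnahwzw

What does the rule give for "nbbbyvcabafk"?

knbbbyvcabaf

In each case the input is transformed by: move the last character to the front.
"nbbbyvcabafk" → "knbbbyvcabaf".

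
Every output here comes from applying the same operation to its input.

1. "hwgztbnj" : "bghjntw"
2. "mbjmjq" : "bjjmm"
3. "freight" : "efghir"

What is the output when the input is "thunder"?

The transformation: sort the characters into alphabetical order, then delete the last character.
"thunder" → "dehnrt".
(Check on "mbjmjq": → "bjjmmq" → "bjjmm" ✓)

dehnrt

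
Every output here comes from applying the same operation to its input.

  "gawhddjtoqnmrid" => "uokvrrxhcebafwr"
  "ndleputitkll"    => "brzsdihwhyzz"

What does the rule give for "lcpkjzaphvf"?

In each case the input is transformed by: shift every letter 12 places backward in the alphabet (wrapping around).
So "lcpkjzaphvf" becomes "zqdyxnodvjt".

zqdyxnodvjt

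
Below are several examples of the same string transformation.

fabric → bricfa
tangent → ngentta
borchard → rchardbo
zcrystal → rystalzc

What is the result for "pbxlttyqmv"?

The transformation: move the first 2 characters to the end (rotate left by 2).
So "pbxlttyqmv" becomes "xlttyqmvpb".

xlttyqmvpb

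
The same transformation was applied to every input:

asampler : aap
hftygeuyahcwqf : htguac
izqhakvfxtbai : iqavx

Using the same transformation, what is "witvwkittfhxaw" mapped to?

Each output is the input with this applied: delete the last 3 characters, then keep every other character starting from the first (positions 1st, 3rd, 5th, ...).
"witvwkittfhxaw" → "witvwkittfh" → "wtwith".
(Check on "hftygeuyahcwqf": → "hftygeuyahc" → "htguac" ✓)

wtwith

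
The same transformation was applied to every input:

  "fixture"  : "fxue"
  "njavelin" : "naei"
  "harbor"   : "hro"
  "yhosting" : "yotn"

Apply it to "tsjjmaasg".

The pattern: keep every other character starting from the first (positions 1st, 3rd, 5th, ...).
On "tsjjmaasg" that produces "tjmag".

tjmag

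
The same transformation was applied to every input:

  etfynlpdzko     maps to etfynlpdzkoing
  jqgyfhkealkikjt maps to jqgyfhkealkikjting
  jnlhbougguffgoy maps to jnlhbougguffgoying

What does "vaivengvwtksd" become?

vaivengvwtksding

What's happening: append "ing".
Doing the same to "vaivengvwtksd": "vaivengvwtksding".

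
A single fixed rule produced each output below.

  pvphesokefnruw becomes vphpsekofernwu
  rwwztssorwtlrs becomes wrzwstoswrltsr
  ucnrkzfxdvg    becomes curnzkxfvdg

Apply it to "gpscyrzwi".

In each case the input is transformed by: swap each adjacent pair of characters (1↔2, 3↔4, ...).
So "gpscyrzwi" becomes "pgcsrywzi".

pgcsrywzi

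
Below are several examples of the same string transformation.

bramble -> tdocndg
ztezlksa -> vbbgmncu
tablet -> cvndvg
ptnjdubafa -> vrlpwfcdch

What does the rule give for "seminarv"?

gukocpxt

Each output is the input with this applied: swap each adjacent pair of characters (1↔2, 3↔4, ...), then shift every letter 2 places forward in the alphabet (wrapping around).
Starting from "seminarv": after the first operation, "esimanvr"; after the second, "gukocpxt".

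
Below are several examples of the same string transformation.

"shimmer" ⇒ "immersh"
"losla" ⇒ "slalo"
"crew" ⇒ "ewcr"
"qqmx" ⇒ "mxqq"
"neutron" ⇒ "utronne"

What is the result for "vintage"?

ntagevi

In each case the input is transformed by: move the first 2 characters to the end (rotate left by 2).
Doing the same to "vintage": "ntagevi".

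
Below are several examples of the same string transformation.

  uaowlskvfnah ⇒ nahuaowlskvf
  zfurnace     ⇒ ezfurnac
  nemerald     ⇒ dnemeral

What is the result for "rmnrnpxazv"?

The pattern: swap the front and back halves of the string, then move the first 3 characters to the end (rotate left by 3).
Applying that to "rmnrnpxazv" gives "zvrmnrnpxa".

zvrmnrnpxa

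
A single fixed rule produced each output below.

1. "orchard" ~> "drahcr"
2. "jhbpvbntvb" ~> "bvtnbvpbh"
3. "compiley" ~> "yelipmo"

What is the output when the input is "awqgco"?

The transformation: delete the first character, then reverse the string.
So "awqgco" becomes "ocgqw".

ocgqw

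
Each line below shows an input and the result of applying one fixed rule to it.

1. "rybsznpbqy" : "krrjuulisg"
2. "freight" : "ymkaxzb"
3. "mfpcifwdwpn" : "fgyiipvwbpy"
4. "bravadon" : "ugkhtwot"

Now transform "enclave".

xxgovte

Each output is the input with this applied: shift every letter 7 places backward in the alphabet (wrapping around), then take characters alternately from the front and the back (1st, last, 2nd, 2nd-last, ...).
Starting from "enclave": after the first operation, "xgvetox"; after the second, "xxgovte".
(Check on "rybsznpbqy": → "krulsgiujr" → "krrjuulisg" ✓)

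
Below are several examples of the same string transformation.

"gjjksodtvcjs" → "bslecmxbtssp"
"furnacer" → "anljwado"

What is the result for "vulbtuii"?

What's happening: reverse the string, then shift every letter 9 places forward in the alphabet (wrapping around).
Doing the same to "vulbtuii": "rrdckude".

rrdckude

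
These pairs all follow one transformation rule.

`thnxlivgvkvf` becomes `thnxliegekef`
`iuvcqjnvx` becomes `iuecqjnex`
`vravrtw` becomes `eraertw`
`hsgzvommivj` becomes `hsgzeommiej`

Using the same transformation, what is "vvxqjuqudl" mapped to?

Each output is the input with this applied: replace every "v" with "e".
On "vvxqjuqudl" that produces "eexqjuqudl".

eexqjuqudl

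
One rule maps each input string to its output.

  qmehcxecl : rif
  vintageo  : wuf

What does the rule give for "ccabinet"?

Rule — keep one character in every 3, starting at position 1 (positions 1st, 4th, 7th, ...), then shift every letter 1 place forward in the alphabet (wrapping around).
On "ccabinet": the first step gives "cbe", and the second then gives "dcf".

dcf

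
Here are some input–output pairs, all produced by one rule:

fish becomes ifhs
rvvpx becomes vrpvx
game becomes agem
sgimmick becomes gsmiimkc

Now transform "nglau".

gnalu

What's happening: swap each adjacent pair of characters (1↔2, 3↔4, ...).
"nglau" → "gnalu".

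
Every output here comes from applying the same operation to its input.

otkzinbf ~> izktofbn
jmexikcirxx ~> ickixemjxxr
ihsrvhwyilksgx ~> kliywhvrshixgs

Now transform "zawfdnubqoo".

bundfwazooq

The rule is to move the last 3 characters to the front (rotate right by 3), then reverse the string.
Applying both steps to "zawfdnubqoo": "qoozawfdnub", then "bundfwazooq".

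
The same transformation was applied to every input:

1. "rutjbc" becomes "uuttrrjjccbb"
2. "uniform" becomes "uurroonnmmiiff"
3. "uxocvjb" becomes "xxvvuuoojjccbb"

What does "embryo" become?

The transformation: double every character, then sort the characters into reverse alphabetical order.
"embryo" → "eemmbbrryyoo" → "yyrroommeebb".

yyrroommeebb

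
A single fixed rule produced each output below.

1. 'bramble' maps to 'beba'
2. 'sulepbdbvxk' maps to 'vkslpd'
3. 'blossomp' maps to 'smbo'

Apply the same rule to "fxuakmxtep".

In each case the input is transformed by: keep every other character starting from the first (positions 1st, 3rd, 5th, ...), then move the last 2 characters to the front (rotate right by 2).
For "fxuakmxtep" the result is "xefuk".

xefuk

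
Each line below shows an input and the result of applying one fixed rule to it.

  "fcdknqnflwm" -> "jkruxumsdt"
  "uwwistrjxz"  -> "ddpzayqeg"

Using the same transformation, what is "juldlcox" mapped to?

Rule — shift every letter 7 places forward in the alphabet (wrapping around), then delete the first character.
For "juldlcox", step one produces "qbsksjve"; step two turns that into "bsksjve".

bsksjve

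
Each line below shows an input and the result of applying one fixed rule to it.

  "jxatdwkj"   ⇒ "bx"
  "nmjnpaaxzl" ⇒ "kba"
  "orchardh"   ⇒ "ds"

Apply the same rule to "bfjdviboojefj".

The rule is to shift every letter 1 place forward in the alphabet (wrapping around), then keep one character in every 3, starting at position 3 (positions 3rd, 6th, 9th, ...).
On "bfjdviboojefj": the first step gives "cgkewjcppkfgk", and the second then gives "kjpg".

kjpg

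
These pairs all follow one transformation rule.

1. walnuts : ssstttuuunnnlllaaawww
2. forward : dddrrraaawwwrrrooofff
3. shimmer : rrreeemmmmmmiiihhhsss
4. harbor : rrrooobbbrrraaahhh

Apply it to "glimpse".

Rule — reverse the string, then repeat every character 3 times.
For "glimpse", step one produces "espmilg"; step two turns that into "eeessspppmmmiiilllggg".

eeessspppmmmiiilllggg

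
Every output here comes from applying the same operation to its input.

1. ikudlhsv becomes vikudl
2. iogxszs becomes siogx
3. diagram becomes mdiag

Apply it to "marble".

emar

Each output is the input with this applied: move the last 3 characters to the front (rotate right by 3), then delete the first 2 characters.
Doing the same to "marble": "emar".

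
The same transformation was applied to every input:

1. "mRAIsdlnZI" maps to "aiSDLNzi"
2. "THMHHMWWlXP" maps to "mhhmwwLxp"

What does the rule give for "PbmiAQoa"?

What's happening: delete the first 2 characters, then flip the case of every letter.
Starting from "PbmiAQoa": after the first operation, "miAQoa"; after the second, "MIaqOA".

MIaqOA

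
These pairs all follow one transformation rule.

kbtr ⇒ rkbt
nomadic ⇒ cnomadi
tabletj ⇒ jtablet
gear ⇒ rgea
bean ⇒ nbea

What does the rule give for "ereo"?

Rule — move the last character to the front.
For "ereo" the result is "oere".

oere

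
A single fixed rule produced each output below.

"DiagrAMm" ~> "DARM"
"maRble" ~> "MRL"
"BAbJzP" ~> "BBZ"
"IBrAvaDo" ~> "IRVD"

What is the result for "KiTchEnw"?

Looking at the pairs, the operation is to keep every other character starting from the first (positions 1st, 3rd, 5th, ...), then convert every letter to uppercase.
Working it through for "KiTchEnw": intermediate "KThn", final "KTHN".

KTHN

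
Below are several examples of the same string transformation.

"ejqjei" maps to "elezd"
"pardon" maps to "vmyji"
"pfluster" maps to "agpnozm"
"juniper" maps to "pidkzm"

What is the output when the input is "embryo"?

In each case the input is transformed by: delete the first character, then shift every letter 5 places backward in the alphabet (wrapping around).
Working it through for "embryo": intermediate "mbryo", final "hwmtj".

hwmtj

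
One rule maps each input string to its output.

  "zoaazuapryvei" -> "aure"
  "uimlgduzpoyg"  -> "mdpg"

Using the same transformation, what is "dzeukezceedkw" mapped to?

What's happening: keep one character in every 3, starting at position 3 (positions 3rd, 6th, 9th, ...).
On "dzeukezceedkw" that produces "eeek".

eeek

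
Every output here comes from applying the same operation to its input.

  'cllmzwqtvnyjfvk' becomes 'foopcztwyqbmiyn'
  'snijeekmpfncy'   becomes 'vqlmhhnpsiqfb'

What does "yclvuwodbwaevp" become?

bfoyxzrgezdhys

Looking at the pairs, the operation is to shift every letter 3 places forward in the alphabet (wrapping around).
For "yclvuwodbwaevp" the result is "bfoyxzrgezdhys".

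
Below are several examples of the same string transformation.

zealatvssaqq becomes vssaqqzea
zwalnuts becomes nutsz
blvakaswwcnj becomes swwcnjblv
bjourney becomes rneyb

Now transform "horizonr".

zonrh

Looking at the pairs, the operation is to swap the front and back halves of the string, then delete the last 3 characters.
On "horizonr": the first step gives "zonrhori", and the second then gives "zonrh".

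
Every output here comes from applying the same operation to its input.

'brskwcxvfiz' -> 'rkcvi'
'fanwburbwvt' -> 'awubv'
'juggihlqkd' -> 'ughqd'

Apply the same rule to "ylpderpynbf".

ldryb

Rule — keep every other character starting from the second (positions 2nd, 4th, 6th, ...).
On "ylpderpynbf" that produces "ldryb".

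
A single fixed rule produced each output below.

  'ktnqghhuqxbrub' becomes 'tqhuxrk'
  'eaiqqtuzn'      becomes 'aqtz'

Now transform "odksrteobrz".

The pattern: swap the first and last characters, then keep every other character starting from the second (positions 2nd, 4th, 6th, ...).
On "odksrteobrz": the first step gives "zdksrteobro", and the second then gives "dstor".

dstor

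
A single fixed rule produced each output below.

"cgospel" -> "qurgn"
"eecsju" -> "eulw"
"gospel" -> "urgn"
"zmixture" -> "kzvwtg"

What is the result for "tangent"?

pigpv

Looking at the pairs, the operation is to shift every letter 2 places forward in the alphabet (wrapping around), then delete the first 2 characters.
Starting from "tangent": after the first operation, "vcpigpv"; after the second, "pigpv".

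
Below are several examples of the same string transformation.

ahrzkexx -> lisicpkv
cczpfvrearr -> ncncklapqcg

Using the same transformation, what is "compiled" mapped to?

nozpxwat

What's happening: take characters alternately from the front and the back (1st, last, 2nd, 2nd-last, ...), then shift every letter 11 places forward in the alphabet (wrapping around).
Working it through for "compiled": intermediate "cdoemlpi", final "nozpxwat".
(Check on "ahrzkexx": → "axhxrezk" → "lisicpkv" ✓)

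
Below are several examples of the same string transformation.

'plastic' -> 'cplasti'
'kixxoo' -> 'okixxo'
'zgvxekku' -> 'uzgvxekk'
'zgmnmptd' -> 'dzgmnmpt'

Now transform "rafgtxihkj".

jrafgtxihk

The rule is to move the last character to the front.
For "rafgtxihkj" the result is "jrafgtxihk".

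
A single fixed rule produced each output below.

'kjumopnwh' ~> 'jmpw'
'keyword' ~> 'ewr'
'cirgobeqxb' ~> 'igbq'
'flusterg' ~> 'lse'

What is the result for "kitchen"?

ice

The transformation: delete the last character, then keep every other character starting from the second (positions 2nd, 4th, 6th, ...).
On "kitchen" that produces "ice".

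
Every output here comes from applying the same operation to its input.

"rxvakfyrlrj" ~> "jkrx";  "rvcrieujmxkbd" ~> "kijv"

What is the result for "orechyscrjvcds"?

shcvr

What's happening: keep one character in every 3, starting at position 2 (positions 2nd, 5th, 8th, ...), then swap the first and last characters.
On "orechyscrjvcds": the first step gives "rhcvs", and the second then gives "shcvr".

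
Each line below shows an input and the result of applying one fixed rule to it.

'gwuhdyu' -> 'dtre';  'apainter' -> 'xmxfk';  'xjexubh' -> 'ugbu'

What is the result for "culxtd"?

The pattern: delete the last 3 characters, then shift every letter 3 places backward in the alphabet (wrapping around).
Applying both steps to "culxtd": "cul", then "zri".

zri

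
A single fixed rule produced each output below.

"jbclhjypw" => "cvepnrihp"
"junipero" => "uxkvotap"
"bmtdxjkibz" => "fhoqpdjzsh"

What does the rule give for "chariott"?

zzuoxgni

The rule is to reverse the string, then shift every letter 6 places forward in the alphabet (wrapping around).
"chariott" → "ttoirahc" → "zzuoxgni".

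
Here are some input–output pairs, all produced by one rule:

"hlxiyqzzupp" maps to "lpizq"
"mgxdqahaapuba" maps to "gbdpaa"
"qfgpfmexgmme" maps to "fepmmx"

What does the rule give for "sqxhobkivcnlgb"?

What's happening: keep every other character starting from the second (positions 2nd, 4th, 6th, ...), then take characters alternately from the front and the back (1st, last, 2nd, 2nd-last, ...).
"sqxhobkivcnlgb" → "qhbiclb" → "qbhlbci".

qbhlbci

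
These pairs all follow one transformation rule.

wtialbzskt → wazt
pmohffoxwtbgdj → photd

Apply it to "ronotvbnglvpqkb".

roblq

The transformation: keep one character in every 3, starting at position 1 (positions 1st, 4th, 7th, ...).
Applying that to "ronotvbnglvpqkb" gives "roblq".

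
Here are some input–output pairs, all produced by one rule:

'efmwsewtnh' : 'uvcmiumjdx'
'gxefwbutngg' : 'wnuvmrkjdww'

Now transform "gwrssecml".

The pattern: shift every letter 10 places backward in the alphabet (wrapping around).
For "gwrssecml" the result is "wmhiiuscb".

wmhiiuscb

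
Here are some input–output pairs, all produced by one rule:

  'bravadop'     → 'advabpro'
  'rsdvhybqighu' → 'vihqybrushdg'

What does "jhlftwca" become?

lwftjahc

In each case the input is transformed by: take characters alternately from the front and the back (1st, last, 2nd, 2nd-last, ...), then swap the front and back halves of the string.
On "jhlftwca": the first step gives "jahclwft", and the second then gives "lwftjahc".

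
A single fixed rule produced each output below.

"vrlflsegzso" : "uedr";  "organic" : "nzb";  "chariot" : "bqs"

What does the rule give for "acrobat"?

Looking at the pairs, the operation is to shift every letter 1 place backward in the alphabet (wrapping around), then keep one character in every 3, starting at position 1 (positions 1st, 4th, 7th, ...).
On "acrobat": the first step gives "zbqnazs", and the second then gives "zns".

zns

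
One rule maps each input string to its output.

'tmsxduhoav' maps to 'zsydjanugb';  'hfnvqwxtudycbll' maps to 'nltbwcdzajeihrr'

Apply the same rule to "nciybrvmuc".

What's happening: shift every letter 6 places forward in the alphabet (wrapping around).
Applying that to "nciybrvmuc" gives "tioehxbsai".

tioehxbsai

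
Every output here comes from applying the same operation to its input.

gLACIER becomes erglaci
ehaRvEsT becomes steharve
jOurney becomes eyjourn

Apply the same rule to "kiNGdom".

omkingd

The pattern: move the last 2 characters to the front (rotate right by 2), then convert every letter to lowercase.
Applying both steps to "kiNGdom": "omkiNGd", then "omkingd".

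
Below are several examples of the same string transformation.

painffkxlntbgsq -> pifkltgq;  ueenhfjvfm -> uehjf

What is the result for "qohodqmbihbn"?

What's happening: keep every other character starting from the first (positions 1st, 3rd, 5th, ...).
Applying that to "qohodqmbihbn" gives "qhdmib".

qhdmib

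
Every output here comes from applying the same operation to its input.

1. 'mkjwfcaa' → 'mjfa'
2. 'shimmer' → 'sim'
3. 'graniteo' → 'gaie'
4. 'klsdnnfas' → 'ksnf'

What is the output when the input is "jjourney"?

jore

What's happening: swap each adjacent pair of characters (1↔2, 3↔4, ...), then keep every other character starting from the second (positions 2nd, 4th, 6th, ...).
Applying both steps to "jjourney": "jjuonrye", then "jore".
(Check on "klsdnnfas": → "lkdsnnafs" → "ksnf" ✓)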